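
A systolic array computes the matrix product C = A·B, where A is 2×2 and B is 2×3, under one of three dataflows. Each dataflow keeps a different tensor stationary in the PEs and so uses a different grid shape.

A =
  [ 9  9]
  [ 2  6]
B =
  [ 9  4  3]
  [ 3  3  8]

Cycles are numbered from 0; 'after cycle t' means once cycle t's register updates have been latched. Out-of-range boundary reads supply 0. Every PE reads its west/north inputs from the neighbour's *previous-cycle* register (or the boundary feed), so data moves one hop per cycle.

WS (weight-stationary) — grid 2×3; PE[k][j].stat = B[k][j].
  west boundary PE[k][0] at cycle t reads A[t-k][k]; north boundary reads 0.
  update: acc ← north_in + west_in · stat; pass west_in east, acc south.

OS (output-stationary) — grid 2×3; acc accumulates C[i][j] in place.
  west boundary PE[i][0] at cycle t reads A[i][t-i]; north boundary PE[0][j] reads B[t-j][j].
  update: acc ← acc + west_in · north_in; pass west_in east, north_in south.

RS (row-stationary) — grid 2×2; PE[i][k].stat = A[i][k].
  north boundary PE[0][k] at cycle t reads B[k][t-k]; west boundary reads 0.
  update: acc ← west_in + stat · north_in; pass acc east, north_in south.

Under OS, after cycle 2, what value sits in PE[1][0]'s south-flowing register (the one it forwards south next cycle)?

register = 3

OS on a 2×3 grid — tracing PE[1][0] and its feeders:
  @0  [0,0]  acc 81  |  →9  ↓9
  @0  [1,0]  acc 0  |  →0  ↓0
  @1  [0,0]  acc 108  |  →9  ↓3
  @1  [1,0]  acc 18  |  →2  ↓9
  @2  [0,0]  acc 108  |  →0  ↓0
  @2  [1,0]  acc 36  |  →6  ↓3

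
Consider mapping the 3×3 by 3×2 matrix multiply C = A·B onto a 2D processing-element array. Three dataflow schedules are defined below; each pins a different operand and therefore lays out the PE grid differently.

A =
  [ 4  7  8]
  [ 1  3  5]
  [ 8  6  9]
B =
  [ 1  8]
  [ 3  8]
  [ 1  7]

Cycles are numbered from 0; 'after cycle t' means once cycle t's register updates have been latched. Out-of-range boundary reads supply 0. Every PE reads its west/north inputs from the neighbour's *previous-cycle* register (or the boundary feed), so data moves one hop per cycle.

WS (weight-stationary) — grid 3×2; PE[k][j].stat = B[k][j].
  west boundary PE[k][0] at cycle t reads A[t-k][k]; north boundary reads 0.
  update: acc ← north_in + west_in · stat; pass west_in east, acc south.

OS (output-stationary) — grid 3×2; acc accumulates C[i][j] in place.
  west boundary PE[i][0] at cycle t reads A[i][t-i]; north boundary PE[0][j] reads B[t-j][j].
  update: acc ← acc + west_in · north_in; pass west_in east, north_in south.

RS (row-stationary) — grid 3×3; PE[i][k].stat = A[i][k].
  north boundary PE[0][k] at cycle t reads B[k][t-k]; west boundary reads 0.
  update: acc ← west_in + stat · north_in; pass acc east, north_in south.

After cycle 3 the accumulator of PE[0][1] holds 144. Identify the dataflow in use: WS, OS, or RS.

WS [3×2] PE[0][1] across cycles:
  after 0 — PE[0][1] acc=0, pass-E 0, pass-S 0
  after 1 — PE[0][1] acc=32, pass-E 4, pass-S 32
  after 2 — PE[0][1] acc=8, pass-E 1, pass-S 8
  after 3 — PE[0][1] acc=64, pass-E 8, pass-S 64
OS [3×2] PE[0][1] across cycles:
  after 0 — PE[0][1] acc=0, pass-E 0, pass-S 0
  after 1 — PE[0][1] acc=32, pass-E 4, pass-S 8
  after 2 — PE[0][1] acc=88, pass-E 7, pass-S 8
  after 3 — PE[0][1] acc=144, pass-E 8, pass-S 7
RS [3×3] PE[0][1] across cycles:
  after 0 — PE[0][1] acc=0, pass-E 0, pass-S 0
  after 1 — PE[0][1] acc=25, pass-E 25, pass-S 3
  after 2 — PE[0][1] acc=88, pass-E 88, pass-S 8
  after 3 — PE[0][1] acc=0, pass-E 0, pass-S 0

dataflow = OS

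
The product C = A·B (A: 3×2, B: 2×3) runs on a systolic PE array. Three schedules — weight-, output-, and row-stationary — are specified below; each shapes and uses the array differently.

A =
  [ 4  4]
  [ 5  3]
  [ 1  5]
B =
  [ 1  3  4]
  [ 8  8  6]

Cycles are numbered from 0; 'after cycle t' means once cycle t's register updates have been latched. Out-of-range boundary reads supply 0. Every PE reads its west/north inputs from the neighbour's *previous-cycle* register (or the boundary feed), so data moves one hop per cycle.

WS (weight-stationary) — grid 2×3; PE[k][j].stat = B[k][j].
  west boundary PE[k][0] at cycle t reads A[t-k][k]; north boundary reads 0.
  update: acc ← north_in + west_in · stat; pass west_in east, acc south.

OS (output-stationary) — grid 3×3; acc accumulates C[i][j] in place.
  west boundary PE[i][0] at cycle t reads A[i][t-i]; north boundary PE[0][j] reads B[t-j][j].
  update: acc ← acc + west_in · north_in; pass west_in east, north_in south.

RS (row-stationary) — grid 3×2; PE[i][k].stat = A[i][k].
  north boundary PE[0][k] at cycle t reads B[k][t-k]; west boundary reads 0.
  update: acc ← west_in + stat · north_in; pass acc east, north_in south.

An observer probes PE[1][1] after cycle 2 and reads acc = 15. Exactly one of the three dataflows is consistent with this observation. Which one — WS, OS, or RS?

dataflow = OS

WS [2×3] PE[1][1] across cycles:
  @0  [1,1]  acc 0  |  →0  ↓0
  @1  [1,1]  acc 0  |  →0  ↓0
  @2  [1,1]  acc 44  |  →4  ↓44
OS [3×3] PE[1][1] across cycles:
  @0  [1,1]  acc 0  |  →0  ↓0
  @1  [1,1]  acc 0  |  →0  ↓0
  @2  [1,1]  acc 15  |  →5  ↓3
RS [3×2] PE[1][1] across cycles:
  @0  [1,1]  acc 0  |  →0  ↓0
  @1  [1,1]  acc 0  |  →0  ↓0
  @2  [1,1]  acc 29  |  →29  ↓8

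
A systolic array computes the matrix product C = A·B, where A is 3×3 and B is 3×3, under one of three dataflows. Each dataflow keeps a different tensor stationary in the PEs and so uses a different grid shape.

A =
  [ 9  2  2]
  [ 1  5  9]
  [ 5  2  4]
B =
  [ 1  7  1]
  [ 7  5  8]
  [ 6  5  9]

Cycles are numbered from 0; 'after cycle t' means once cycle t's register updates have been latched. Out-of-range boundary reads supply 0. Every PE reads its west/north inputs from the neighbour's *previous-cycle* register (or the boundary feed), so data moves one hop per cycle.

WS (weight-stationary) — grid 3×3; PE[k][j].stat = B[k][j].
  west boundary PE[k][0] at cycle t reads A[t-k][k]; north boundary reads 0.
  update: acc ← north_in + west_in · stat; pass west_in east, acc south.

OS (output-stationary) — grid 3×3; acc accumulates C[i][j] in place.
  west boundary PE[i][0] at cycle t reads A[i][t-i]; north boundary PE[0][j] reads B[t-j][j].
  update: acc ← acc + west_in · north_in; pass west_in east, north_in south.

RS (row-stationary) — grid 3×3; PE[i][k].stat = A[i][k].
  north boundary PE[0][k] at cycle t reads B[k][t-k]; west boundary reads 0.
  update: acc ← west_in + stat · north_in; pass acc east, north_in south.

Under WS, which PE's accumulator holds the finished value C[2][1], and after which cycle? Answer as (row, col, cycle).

(row, col, cycle) = (2, 1, 5)

Under WS, C[2][1] lands at PE[2][1]:
  [0] (2,1) acc=0 (h:0 v:0)
  [1] (2,1) acc=0 (h:0 v:0)
  [2] (2,1) acc=0 (h:0 v:0)
  [3] (2,1) acc=83 (h:2 v:83)
  [4] (2,1) acc=77 (h:9 v:77)
  [5] (2,1) acc=65 (h:4 v:65)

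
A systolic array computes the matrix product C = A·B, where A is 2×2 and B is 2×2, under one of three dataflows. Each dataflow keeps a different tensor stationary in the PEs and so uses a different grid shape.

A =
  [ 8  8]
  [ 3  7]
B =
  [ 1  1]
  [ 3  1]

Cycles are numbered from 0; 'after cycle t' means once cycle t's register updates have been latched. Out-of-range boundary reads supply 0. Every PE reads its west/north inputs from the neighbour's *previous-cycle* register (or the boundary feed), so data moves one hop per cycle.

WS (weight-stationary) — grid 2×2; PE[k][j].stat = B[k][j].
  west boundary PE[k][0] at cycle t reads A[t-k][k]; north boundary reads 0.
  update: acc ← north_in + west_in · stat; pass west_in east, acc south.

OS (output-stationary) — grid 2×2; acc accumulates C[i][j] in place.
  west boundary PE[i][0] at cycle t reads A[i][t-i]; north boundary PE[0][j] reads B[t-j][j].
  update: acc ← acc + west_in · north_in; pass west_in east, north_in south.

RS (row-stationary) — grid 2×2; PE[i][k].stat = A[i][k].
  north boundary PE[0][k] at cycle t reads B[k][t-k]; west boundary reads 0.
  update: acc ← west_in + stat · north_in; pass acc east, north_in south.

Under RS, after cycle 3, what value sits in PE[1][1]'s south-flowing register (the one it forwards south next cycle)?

register = 1

RS on a 2×2 grid — tracing PE[1][1] and its feeders:
  t=0 PE[0][1]: acc=0 h=0 v=0
  t=0 PE[1][0]: acc=0 h=0 v=0
  t=0 PE[1][1]: acc=0 h=0 v=0
  t=1 PE[0][1]: acc=32 h=32 v=3
  t=1 PE[1][0]: acc=3 h=3 v=1
  t=1 PE[1][1]: acc=0 h=0 v=0
  t=2 PE[0][1]: acc=16 h=16 v=1
  t=2 PE[1][0]: acc=3 h=3 v=1
  t=2 PE[1][1]: acc=24 h=24 v=3
  t=3 PE[0][1]: acc=0 h=0 v=0
  t=3 PE[1][0]: acc=0 h=0 v=0
  t=3 PE[1][1]: acc=10 h=10 v=1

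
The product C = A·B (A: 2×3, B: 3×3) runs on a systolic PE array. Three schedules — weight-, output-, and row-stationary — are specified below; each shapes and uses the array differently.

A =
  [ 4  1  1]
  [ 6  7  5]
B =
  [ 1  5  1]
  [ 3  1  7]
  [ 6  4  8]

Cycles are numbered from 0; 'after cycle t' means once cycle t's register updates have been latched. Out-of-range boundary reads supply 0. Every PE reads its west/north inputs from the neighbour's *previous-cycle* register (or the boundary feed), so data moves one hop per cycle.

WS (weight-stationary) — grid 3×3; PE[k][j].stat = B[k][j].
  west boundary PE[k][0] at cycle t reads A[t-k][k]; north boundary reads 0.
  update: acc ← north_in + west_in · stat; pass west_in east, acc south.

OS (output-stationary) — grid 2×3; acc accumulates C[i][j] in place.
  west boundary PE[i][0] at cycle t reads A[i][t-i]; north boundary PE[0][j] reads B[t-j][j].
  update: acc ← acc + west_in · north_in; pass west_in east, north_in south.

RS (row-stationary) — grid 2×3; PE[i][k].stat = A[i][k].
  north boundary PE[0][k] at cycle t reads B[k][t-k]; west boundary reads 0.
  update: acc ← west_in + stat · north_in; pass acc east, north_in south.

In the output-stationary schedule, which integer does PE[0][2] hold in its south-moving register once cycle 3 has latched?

register = 7

OS on a 2×3 grid — tracing PE[0][2] and its feeders:
  [0] (0,1) acc=0 (h:0 v:0)
  [0] (0,2) acc=0 (h:0 v:0)
  [1] (0,1) acc=20 (h:4 v:5)
  [1] (0,2) acc=0 (h:0 v:0)
  [2] (0,1) acc=21 (h:1 v:1)
  [2] (0,2) acc=4 (h:4 v:1)
  [3] (0,1) acc=25 (h:1 v:4)
  [3] (0,2) acc=11 (h:1 v:7)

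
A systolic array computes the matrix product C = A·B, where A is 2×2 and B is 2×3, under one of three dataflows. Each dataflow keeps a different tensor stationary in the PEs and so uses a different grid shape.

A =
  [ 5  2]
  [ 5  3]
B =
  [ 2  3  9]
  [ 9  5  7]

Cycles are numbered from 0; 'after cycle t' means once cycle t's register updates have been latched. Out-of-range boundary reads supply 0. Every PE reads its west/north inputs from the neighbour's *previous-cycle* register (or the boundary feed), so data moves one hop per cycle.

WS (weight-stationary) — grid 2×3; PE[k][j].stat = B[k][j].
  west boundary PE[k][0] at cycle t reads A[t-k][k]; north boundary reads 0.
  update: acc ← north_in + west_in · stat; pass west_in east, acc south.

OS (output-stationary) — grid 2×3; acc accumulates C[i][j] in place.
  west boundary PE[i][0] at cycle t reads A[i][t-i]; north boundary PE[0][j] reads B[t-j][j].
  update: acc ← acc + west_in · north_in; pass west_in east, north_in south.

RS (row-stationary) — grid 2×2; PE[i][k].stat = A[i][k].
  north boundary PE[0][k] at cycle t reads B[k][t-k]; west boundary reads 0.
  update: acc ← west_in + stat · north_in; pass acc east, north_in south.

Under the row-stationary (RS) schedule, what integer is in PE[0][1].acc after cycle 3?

RS (2×2). Following PE[0][1] plus its west/north inputs:
  [0] (0,0) acc=10 (h:10 v:2)
  [0] (0,1) acc=0 (h:0 v:0)
  [1] (0,0) acc=15 (h:15 v:3)
  [1] (0,1) acc=28 (h:28 v:9)
  [2] (0,0) acc=45 (h:45 v:9)
  [2] (0,1) acc=25 (h:25 v:5)
  [3] (0,0) acc=0 (h:0 v:0)
  [3] (0,1) acc=59 (h:59 v:7)

PE[0][1].acc = 59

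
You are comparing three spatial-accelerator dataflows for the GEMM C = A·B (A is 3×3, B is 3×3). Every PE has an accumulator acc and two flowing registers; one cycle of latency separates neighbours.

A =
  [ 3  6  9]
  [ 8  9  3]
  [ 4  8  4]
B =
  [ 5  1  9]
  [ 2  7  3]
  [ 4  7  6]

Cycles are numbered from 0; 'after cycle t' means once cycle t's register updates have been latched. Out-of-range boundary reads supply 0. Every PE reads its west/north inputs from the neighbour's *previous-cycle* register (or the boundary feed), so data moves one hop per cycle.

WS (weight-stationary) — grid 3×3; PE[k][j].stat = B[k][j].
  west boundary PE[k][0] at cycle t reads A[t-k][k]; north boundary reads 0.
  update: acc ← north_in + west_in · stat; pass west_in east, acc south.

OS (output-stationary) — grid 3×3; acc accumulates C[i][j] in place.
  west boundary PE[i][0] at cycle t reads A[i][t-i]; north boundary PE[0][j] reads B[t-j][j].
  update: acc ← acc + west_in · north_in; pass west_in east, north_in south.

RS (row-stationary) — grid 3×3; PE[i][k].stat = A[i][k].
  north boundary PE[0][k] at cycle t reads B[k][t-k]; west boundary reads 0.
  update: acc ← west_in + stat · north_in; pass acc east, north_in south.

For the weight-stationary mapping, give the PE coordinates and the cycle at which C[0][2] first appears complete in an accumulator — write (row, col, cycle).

WS — PE[2][2] is where C[0][2] collects:
  @0  [2,2]  acc 0  |  →0  ↓0
  @1  [2,2]  acc 0  |  →0  ↓0
  @2  [2,2]  acc 0  |  →0  ↓0
  @3  [2,2]  acc 0  |  →0  ↓0
  @4  [2,2]  acc 99  |  →9  ↓99

(row, col, cycle) = (2, 2, 4)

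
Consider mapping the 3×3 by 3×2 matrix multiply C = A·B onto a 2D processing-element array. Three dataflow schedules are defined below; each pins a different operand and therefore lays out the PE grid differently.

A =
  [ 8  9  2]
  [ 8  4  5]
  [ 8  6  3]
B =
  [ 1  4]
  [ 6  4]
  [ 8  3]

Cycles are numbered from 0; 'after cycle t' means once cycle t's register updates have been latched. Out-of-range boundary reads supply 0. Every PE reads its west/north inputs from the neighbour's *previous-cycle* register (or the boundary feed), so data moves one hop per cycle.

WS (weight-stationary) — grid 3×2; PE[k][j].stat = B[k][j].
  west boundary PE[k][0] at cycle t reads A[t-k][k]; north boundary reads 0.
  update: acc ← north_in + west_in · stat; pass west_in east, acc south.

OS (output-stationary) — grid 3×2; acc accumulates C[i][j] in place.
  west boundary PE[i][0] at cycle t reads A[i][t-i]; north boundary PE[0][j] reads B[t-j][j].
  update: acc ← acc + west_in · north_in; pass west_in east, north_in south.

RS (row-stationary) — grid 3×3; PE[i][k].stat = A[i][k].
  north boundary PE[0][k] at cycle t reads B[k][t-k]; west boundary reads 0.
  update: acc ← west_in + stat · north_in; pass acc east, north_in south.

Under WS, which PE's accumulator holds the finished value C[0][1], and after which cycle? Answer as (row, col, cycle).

Under WS, C[0][1] lands at PE[2][1]:
  c0 r2c1: 0 / 0 / 0
  c1 r2c1: 0 / 0 / 0
  c2 r2c1: 0 / 0 / 0
  c3 r2c1: 74 / 2 / 74

(row, col, cycle) = (2, 1, 3)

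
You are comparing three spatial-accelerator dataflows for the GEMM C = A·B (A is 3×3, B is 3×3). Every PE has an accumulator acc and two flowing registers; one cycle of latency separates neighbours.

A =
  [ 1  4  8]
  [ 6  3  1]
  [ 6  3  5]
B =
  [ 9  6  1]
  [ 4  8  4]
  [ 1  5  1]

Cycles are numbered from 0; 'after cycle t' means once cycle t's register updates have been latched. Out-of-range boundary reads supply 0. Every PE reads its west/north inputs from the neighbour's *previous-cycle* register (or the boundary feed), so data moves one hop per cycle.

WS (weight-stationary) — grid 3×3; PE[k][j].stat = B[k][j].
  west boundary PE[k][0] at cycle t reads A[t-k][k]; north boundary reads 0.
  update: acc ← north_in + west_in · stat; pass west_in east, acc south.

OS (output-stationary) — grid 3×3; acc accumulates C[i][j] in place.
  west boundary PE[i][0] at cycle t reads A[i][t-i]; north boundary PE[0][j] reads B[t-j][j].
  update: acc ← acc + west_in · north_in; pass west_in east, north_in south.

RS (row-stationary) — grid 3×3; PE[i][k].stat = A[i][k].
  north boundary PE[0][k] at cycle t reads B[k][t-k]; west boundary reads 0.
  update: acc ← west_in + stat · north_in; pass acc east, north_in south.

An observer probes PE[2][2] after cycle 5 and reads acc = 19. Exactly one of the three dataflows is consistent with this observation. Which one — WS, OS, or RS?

dataflow = WS

— WS: 3×3; PE[2][2] trace:
  step 0 · PE2,2: acc=0; fwd→0 fwd↓0
  step 1 · PE2,2: acc=0; fwd→0 fwd↓0
  step 2 · PE2,2: acc=0; fwd→0 fwd↓0
  step 3 · PE2,2: acc=0; fwd→0 fwd↓0
  step 4 · PE2,2: acc=25; fwd→8 fwd↓25
  step 5 · PE2,2: acc=19; fwd→1 fwd↓19
— OS: 3×3; PE[2][2] trace:
  step 0 · PE2,2: acc=0; fwd→0 fwd↓0
  step 1 · PE2,2: acc=0; fwd→0 fwd↓0
  step 2 · PE2,2: acc=0; fwd→0 fwd↓0
  step 3 · PE2,2: acc=0; fwd→0 fwd↓0
  step 4 · PE2,2: acc=6; fwd→6 fwd↓1
  step 5 · PE2,2: acc=18; fwd→3 fwd↓4
— RS: 3×3; PE[2][2] trace:
  step 0 · PE2,2: acc=0; fwd→0 fwd↓0
  step 1 · PE2,2: acc=0; fwd→0 fwd↓0
  step 2 · PE2,2: acc=0; fwd→0 fwd↓0
  step 3 · PE2,2: acc=0; fwd→0 fwd↓0
  step 4 · PE2,2: acc=71; fwd→71 fwd↓1
  step 5 · PE2,2: acc=85; fwd→85 fwd↓5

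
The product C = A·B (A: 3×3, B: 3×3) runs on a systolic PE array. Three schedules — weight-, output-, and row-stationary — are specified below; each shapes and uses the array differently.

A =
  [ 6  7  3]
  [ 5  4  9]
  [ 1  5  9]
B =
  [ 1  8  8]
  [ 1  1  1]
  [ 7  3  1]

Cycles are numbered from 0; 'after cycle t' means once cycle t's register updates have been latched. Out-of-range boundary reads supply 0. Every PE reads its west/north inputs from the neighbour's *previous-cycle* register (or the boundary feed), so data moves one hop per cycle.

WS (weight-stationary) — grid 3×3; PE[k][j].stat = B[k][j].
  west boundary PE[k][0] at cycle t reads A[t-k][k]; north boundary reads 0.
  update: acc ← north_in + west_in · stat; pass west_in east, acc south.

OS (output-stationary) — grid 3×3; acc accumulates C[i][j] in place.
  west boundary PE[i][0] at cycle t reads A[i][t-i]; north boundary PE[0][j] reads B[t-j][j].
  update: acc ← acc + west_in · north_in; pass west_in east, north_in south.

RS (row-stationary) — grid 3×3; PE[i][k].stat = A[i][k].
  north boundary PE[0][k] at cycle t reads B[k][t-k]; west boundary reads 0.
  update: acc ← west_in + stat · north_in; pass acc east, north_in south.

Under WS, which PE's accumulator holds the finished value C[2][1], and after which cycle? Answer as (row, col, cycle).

(row, col, cycle) = (2, 1, 5)

WS: C[2][1] accumulates in PE[2][1]:
  t=0 PE[2][1]: acc=0 h=0 v=0
  t=1 PE[2][1]: acc=0 h=0 v=0
  t=2 PE[2][1]: acc=0 h=0 v=0
  t=3 PE[2][1]: acc=64 h=3 v=64
  t=4 PE[2][1]: acc=71 h=9 v=71
  t=5 PE[2][1]: acc=40 h=9 v=40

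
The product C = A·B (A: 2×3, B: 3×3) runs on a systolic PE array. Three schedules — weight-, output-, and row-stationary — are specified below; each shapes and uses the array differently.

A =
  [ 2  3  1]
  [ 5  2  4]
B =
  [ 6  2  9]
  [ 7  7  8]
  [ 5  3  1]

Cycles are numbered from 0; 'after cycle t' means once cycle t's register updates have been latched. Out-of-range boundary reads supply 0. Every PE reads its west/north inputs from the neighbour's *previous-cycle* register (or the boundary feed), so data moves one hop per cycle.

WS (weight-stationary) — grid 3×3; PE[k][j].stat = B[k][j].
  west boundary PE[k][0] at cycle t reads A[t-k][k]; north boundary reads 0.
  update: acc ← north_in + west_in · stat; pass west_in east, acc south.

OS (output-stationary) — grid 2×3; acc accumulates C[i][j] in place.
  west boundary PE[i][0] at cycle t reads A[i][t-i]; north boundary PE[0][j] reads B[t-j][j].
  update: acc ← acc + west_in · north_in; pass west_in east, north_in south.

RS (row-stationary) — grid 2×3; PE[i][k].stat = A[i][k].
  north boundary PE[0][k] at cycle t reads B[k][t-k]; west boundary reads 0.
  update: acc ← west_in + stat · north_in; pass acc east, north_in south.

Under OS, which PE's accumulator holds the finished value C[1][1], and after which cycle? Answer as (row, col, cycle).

OS: C[1][1] accumulates in PE[1][1]:
  step 0 · PE1,1: acc=0; fwd→0 fwd↓0
  step 1 · PE1,1: acc=0; fwd→0 fwd↓0
  step 2 · PE1,1: acc=10; fwd→5 fwd↓2
  step 3 · PE1,1: acc=24; fwd→2 fwd↓7
  step 4 · PE1,1: acc=36; fwd→4 fwd↓3

(row, col, cycle) = (1, 1, 4)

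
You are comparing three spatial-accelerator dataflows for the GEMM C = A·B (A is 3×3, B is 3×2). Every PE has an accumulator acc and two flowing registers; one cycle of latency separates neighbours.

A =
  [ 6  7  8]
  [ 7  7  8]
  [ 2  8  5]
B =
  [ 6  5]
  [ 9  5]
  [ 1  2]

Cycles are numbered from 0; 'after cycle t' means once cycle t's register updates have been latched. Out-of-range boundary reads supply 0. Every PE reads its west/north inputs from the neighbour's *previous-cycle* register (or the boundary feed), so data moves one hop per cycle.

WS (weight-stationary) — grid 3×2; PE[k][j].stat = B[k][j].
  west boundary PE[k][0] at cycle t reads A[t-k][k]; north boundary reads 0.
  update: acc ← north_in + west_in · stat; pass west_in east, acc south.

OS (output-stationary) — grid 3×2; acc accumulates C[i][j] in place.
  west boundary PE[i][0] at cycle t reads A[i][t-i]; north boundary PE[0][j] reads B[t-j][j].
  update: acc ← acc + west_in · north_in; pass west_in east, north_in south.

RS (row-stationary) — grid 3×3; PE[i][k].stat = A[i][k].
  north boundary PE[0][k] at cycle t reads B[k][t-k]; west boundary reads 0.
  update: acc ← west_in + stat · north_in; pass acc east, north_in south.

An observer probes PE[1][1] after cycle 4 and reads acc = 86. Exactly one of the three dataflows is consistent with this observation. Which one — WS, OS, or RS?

— WS: 3×2; PE[1][1] trace:
  t=0 PE[1][1]: acc=0 h=0 v=0
  t=1 PE[1][1]: acc=0 h=0 v=0
  t=2 PE[1][1]: acc=65 h=7 v=65
  t=3 PE[1][1]: acc=70 h=7 v=70
  t=4 PE[1][1]: acc=50 h=8 v=50
— OS: 3×2; PE[1][1] trace:
  t=0 PE[1][1]: acc=0 h=0 v=0
  t=1 PE[1][1]: acc=0 h=0 v=0
  t=2 PE[1][1]: acc=35 h=7 v=5
  t=3 PE[1][1]: acc=70 h=7 v=5
  t=4 PE[1][1]: acc=86 h=8 v=2
— RS: 3×3; PE[1][1] trace:
  t=0 PE[1][1]: acc=0 h=0 v=0
  t=1 PE[1][1]: acc=0 h=0 v=0
  t=2 PE[1][1]: acc=105 h=105 v=9
  t=3 PE[1][1]: acc=70 h=70 v=5
  t=4 PE[1][1]: acc=0 h=0 v=0

dataflow = OS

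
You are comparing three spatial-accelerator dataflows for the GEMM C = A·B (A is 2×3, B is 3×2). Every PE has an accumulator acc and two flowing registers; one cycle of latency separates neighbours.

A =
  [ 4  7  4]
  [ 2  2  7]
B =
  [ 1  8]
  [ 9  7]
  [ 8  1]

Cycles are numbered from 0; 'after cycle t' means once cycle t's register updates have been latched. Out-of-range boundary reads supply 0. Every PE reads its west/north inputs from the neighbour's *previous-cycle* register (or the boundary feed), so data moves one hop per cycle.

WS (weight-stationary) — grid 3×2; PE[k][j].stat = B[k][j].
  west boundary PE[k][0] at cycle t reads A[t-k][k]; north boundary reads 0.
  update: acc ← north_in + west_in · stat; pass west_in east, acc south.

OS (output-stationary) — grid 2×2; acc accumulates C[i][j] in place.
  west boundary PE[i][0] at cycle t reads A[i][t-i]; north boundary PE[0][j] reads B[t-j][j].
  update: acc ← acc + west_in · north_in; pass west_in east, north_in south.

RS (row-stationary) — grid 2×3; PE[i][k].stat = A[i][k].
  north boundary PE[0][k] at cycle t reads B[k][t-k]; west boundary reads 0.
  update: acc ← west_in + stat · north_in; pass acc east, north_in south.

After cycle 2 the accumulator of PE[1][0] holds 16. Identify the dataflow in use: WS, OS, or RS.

Under WS (3×2), PE[1][0]:
  after 0 — PE[1][0] acc=0, pass-E 0, pass-S 0
  after 1 — PE[1][0] acc=67, pass-E 7, pass-S 67
  after 2 — PE[1][0] acc=20, pass-E 2, pass-S 20
Under OS (2×2), PE[1][0]:
  after 0 — PE[1][0] acc=0, pass-E 0, pass-S 0
  after 1 — PE[1][0] acc=2, pass-E 2, pass-S 1
  after 2 — PE[1][0] acc=20, pass-E 2, pass-S 9
Under RS (2×3), PE[1][0]:
  after 0 — PE[1][0] acc=0, pass-E 0, pass-S 0
  after 1 — PE[1][0] acc=2, pass-E 2, pass-S 1
  after 2 — PE[1][0] acc=16, pass-E 16, pass-S 8

dataflow = RS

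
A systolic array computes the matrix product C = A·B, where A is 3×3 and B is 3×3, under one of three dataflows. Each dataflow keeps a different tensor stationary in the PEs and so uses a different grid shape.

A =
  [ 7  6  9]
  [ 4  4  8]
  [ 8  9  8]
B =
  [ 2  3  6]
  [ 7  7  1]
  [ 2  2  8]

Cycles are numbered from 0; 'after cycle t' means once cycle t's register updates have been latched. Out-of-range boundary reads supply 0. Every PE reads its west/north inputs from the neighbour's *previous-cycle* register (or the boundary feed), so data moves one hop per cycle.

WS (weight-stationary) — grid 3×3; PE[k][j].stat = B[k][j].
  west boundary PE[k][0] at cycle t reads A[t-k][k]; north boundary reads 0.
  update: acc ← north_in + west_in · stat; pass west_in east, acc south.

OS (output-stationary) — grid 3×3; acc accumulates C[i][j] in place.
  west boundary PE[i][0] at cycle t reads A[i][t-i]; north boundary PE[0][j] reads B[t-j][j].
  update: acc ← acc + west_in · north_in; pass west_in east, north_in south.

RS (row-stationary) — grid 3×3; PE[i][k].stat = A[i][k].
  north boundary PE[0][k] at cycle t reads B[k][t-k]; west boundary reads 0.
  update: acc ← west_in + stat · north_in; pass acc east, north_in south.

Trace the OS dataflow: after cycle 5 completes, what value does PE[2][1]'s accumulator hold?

PE[2][1].acc = 103

OS (3×3). Following PE[2][1] plus its west/north inputs:
  after 0 — PE[1][1] acc=0, pass-E 0, pass-S 0
  after 0 — PE[2][0] acc=0, pass-E 0, pass-S 0
  after 0 — PE[2][1] acc=0, pass-E 0, pass-S 0
  after 1 — PE[1][1] acc=0, pass-E 0, pass-S 0
  after 1 — PE[2][0] acc=0, pass-E 0, pass-S 0
  after 1 — PE[2][1] acc=0, pass-E 0, pass-S 0
  after 2 — PE[1][1] acc=12, pass-E 4, pass-S 3
  after 2 — PE[2][0] acc=16, pass-E 8, pass-S 2
  after 2 — PE[2][1] acc=0, pass-E 0, pass-S 0
  after 3 — PE[1][1] acc=40, pass-E 4, pass-S 7
  after 3 — PE[2][0] acc=79, pass-E 9, pass-S 7
  after 3 — PE[2][1] acc=24, pass-E 8, pass-S 3
  after 4 — PE[1][1] acc=56, pass-E 8, pass-S 2
  after 4 — PE[2][0] acc=95, pass-E 8, pass-S 2
  after 4 — PE[2][1] acc=87, pass-E 9, pass-S 7
  after 5 — PE[1][1] acc=56, pass-E 0, pass-S 0
  after 5 — PE[2][0] acc=95, pass-E 0, pass-S 0
  after 5 — PE[2][1] acc=103, pass-E 8, pass-S 2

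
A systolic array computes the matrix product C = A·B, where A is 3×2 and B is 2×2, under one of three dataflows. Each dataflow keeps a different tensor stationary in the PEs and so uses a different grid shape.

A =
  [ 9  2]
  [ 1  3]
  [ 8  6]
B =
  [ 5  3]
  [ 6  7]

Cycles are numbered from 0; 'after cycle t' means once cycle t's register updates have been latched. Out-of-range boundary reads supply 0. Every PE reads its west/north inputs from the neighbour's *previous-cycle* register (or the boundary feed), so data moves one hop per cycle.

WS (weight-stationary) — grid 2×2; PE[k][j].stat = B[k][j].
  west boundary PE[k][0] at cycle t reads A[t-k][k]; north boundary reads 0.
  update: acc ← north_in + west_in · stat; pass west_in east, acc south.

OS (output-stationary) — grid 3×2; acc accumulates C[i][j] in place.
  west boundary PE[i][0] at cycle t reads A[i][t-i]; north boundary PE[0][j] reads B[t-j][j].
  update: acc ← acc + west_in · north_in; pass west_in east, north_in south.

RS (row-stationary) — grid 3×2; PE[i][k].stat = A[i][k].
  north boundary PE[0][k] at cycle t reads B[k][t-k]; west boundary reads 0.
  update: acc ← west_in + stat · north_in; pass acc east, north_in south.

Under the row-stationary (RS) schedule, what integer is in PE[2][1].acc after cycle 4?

RS (3×2). Following PE[2][1] plus its west/north inputs:
  cycle 0: PE[1][1] → acc 0, east 0, south 0
  cycle 0: PE[2][0] → acc 0, east 0, south 0
  cycle 0: PE[2][1] → acc 0, east 0, south 0
  cycle 1: PE[1][1] → acc 0, east 0, south 0
  cycle 1: PE[2][0] → acc 0, east 0, south 0
  cycle 1: PE[2][1] → acc 0, east 0, south 0
  cycle 2: PE[1][1] → acc 23, east 23, south 6
  cycle 2: PE[2][0] → acc 40, east 40, south 5
  cycle 2: PE[2][1] → acc 0, east 0, south 0
  cycle 3: PE[1][1] → acc 24, east 24, south 7
  cycle 3: PE[2][0] → acc 24, east 24, south 3
  cycle 3: PE[2][1] → acc 76, east 76, south 6
  cycle 4: PE[1][1] → acc 0, east 0, south 0
  cycle 4: PE[2][0] → acc 0, east 0, south 0
  cycle 4: PE[2][1] → acc 66, east 66, south 7

PE[2][1].acc = 66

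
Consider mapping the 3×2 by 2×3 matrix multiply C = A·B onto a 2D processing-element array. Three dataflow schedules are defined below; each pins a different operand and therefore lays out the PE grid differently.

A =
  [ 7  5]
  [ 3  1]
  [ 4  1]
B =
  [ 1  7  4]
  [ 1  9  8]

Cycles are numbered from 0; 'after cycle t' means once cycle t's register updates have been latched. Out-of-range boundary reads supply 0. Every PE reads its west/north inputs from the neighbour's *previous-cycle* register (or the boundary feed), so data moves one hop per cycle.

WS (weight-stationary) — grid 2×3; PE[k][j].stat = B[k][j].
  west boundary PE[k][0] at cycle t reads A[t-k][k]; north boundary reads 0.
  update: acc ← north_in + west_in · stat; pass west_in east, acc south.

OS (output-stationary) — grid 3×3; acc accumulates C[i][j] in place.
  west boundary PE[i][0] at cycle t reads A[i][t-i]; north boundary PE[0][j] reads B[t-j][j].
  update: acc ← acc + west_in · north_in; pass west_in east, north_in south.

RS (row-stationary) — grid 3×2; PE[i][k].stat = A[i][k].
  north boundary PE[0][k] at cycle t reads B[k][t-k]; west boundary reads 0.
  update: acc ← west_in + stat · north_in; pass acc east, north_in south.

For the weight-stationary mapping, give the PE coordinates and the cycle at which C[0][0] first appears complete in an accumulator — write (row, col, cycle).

Under WS, C[0][0] lands at PE[1][0]:
  t=0 PE[1][0]: acc=0 h=0 v=0
  t=1 PE[1][0]: acc=12 h=5 v=12

(row, col, cycle) = (1, 0, 1)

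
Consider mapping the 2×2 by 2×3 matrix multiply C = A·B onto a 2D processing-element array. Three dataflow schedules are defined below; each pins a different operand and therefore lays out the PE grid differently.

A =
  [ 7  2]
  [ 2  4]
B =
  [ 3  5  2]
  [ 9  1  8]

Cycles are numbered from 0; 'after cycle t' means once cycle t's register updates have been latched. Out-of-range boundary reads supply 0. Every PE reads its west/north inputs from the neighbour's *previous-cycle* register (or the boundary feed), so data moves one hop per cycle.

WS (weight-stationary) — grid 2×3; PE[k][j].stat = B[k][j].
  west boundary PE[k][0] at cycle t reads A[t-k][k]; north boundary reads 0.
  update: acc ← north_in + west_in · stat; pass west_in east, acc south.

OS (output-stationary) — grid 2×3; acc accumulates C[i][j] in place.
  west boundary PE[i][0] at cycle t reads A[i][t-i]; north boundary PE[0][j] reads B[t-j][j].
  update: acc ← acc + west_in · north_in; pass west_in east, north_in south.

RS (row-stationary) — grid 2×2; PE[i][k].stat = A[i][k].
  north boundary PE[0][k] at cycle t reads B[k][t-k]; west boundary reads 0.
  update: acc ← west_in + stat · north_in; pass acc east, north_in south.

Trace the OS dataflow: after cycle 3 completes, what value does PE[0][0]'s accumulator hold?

PE[0][0].acc = 39

OS 2×3: PE[0][0] cycle-by-cycle (with neighbour feeds):
  c0 r0c0: 21 / 7 / 3
  c1 r0c0: 39 / 2 / 9
  c2 r0c0: 39 / 0 / 0
  c3 r0c0: 39 / 0 / 0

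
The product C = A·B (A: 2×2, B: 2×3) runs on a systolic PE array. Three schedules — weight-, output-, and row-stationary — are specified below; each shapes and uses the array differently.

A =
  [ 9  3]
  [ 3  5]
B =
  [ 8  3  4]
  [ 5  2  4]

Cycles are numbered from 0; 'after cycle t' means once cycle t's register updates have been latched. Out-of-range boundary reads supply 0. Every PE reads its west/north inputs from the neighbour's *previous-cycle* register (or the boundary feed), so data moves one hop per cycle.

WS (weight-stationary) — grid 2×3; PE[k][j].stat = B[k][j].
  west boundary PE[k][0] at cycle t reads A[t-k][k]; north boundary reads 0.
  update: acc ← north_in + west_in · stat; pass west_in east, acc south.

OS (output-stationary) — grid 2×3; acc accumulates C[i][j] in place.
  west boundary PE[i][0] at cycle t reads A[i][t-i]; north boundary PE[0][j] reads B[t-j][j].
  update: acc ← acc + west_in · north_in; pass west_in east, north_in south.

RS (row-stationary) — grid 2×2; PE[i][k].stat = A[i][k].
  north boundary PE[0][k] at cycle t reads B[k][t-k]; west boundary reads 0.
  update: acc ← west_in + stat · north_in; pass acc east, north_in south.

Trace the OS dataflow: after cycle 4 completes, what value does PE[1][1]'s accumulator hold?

PE[1][1].acc = 19

OS 2×3: PE[1][1] cycle-by-cycle (with neighbour feeds):
  cycle 0: PE[0][1] → acc 0, east 0, south 0
  cycle 0: PE[1][0] → acc 0, east 0, south 0
  cycle 0: PE[1][1] → acc 0, east 0, south 0
  cycle 1: PE[0][1] → acc 27, east 9, south 3
  cycle 1: PE[1][0] → acc 24, east 3, south 8
  cycle 1: PE[1][1] → acc 0, east 0, south 0
  cycle 2: PE[0][1] → acc 33, east 3, south 2
  cycle 2: PE[1][0] → acc 49, east 5, south 5
  cycle 2: PE[1][1] → acc 9, east 3, south 3
  cycle 3: PE[0][1] → acc 33, east 0, south 0
  cycle 3: PE[1][0] → acc 49, east 0, south 0
  cycle 3: PE[1][1] → acc 19, east 5, south 2
  cycle 4: PE[0][1] → acc 33, east 0, south 0
  cycle 4: PE[1][0] → acc 49, east 0, south 0
  cycle 4: PE[1][1] → acc 19, east 0, south 0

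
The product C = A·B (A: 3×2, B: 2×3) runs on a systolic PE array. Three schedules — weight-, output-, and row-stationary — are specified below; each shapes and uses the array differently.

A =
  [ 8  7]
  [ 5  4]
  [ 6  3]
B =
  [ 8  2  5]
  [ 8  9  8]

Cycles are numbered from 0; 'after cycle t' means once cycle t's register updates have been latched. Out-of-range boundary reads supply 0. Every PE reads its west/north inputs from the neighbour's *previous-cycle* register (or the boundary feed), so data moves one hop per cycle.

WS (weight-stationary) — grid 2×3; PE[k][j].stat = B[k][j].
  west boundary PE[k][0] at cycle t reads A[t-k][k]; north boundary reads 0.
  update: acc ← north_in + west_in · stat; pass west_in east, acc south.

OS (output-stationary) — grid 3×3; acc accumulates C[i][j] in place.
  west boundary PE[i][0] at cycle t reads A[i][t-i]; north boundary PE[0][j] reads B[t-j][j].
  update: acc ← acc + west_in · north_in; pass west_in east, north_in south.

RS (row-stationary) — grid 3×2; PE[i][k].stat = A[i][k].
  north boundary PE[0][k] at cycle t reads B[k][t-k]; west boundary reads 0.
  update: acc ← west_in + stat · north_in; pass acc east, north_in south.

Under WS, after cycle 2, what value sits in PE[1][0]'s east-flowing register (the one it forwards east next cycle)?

register = 4

WS (2×3). Following PE[1][0] plus its west/north inputs:
  cycle 0: PE[0][0] → acc 64, east 8, south 64
  cycle 0: PE[1][0] → acc 0, east 0, south 0
  cycle 1: PE[0][0] → acc 40, east 5, south 40
  cycle 1: PE[1][0] → acc 120, east 7, south 120
  cycle 2: PE[0][0] → acc 48, east 6, south 48
  cycle 2: PE[1][0] → acc 72, east 4, south 72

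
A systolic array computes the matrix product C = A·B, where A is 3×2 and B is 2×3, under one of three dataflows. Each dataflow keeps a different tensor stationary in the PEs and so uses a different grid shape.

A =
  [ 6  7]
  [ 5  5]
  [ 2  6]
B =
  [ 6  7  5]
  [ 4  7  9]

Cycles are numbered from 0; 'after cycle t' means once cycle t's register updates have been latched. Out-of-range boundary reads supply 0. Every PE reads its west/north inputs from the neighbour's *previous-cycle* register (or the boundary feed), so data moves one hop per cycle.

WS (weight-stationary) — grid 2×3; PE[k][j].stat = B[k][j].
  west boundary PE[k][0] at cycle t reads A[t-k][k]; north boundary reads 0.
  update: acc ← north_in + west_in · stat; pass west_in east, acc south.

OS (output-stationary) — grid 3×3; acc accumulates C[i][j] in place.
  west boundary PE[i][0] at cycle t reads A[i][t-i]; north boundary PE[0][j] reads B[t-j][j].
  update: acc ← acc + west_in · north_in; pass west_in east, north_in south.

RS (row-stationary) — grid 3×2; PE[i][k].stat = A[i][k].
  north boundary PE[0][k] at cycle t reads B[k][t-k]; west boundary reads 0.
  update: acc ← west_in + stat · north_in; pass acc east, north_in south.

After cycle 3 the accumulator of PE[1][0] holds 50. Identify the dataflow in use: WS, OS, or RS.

dataflow = OS

— WS: 2×3; PE[1][0] trace:
  [0] (1,0) acc=0 (h:0 v:0)
  [1] (1,0) acc=64 (h:7 v:64)
  [2] (1,0) acc=50 (h:5 v:50)
  [3] (1,0) acc=36 (h:6 v:36)
— OS: 3×3; PE[1][0] trace:
  [0] (1,0) acc=0 (h:0 v:0)
  [1] (1,0) acc=30 (h:5 v:6)
  [2] (1,0) acc=50 (h:5 v:4)
  [3] (1,0) acc=50 (h:0 v:0)
— RS: 3×2; PE[1][0] trace:
  [0] (1,0) acc=0 (h:0 v:0)
  [1] (1,0) acc=30 (h:30 v:6)
  [2] (1,0) acc=35 (h:35 v:7)
  [3] (1,0) acc=25 (h:25 v:5)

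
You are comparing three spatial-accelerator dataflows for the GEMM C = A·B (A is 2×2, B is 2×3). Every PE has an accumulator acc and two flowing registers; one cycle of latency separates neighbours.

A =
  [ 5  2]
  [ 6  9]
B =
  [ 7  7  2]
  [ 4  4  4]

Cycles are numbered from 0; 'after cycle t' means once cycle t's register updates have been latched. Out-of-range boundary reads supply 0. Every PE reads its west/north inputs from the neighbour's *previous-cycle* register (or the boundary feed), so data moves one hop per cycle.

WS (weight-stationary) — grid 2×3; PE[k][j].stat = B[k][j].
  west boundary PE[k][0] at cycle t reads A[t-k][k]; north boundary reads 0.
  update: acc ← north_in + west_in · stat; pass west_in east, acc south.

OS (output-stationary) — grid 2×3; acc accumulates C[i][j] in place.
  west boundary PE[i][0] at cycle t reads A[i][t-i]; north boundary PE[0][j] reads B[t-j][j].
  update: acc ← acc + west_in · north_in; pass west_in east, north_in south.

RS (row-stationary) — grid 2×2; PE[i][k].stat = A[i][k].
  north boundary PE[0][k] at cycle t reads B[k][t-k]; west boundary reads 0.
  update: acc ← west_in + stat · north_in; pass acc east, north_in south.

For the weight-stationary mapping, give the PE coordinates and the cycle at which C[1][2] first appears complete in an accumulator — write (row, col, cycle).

(row, col, cycle) = (1, 2, 4)

WS: C[1][2] accumulates in PE[1][2]:
  @0  [1,2]  acc 0  |  →0  ↓0
  @1  [1,2]  acc 0  |  →0  ↓0
  @2  [1,2]  acc 0  |  →0  ↓0
  @3  [1,2]  acc 18  |  →2  ↓18
  @4  [1,2]  acc 48  |  →9  ↓48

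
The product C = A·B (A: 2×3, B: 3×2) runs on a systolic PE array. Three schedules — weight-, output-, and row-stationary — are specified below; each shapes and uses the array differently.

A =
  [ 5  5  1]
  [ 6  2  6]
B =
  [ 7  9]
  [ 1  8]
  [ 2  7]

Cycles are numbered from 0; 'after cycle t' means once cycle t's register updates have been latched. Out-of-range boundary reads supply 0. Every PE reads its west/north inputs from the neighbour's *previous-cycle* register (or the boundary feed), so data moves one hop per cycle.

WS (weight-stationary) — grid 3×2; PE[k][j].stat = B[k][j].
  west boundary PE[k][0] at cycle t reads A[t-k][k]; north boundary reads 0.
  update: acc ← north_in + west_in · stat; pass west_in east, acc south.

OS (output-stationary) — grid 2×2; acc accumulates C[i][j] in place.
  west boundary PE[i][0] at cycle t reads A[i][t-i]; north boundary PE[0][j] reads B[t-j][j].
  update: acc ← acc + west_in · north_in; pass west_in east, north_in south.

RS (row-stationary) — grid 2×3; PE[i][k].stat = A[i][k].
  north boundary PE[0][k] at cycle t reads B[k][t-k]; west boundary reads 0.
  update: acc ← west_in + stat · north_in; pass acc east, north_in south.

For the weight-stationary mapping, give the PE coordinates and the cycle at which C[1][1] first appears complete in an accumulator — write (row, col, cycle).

(row, col, cycle) = (2, 1, 4)

WS — PE[2][1] is where C[1][1] collects:
  0: (2,1).acc=0  regs=<0,0>
  1: (2,1).acc=0  regs=<0,0>
  2: (2,1).acc=0  regs=<0,0>
  3: (2,1).acc=92  regs=<1,92>
  4: (2,1).acc=112  regs=<6,112>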